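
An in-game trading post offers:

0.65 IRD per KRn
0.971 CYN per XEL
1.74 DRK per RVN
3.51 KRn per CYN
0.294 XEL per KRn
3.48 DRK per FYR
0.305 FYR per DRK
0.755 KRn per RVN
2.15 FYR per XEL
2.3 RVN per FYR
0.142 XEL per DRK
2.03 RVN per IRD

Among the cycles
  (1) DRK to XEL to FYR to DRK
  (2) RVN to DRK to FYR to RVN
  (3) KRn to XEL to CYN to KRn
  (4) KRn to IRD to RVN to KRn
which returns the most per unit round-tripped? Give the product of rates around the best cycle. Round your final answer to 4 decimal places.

1.2206

(1) 0.142 × 2.15 × 3.48 = 1.06244
(2) 1.74 × 0.305 × 2.3 = 1.22061
(3) 0.294 × 0.971 × 3.51 = 1.00201
(4) 0.65 × 2.03 × 0.755 = 0.99622
Highest is cycle (2) at 1.2206 (>1, arbitrage).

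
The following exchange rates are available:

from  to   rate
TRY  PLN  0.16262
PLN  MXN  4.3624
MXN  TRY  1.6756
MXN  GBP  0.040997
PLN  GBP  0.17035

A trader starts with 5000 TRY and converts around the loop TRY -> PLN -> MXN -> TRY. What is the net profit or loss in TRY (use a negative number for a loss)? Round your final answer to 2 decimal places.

5000 TRY × 0.16262 = 813.1 PLN
813.1 PLN × 4.3624 = 3547.06744 MXN
3547.06744 MXN × 1.6756 = 5943.466202464 TRY
Net change: 5943.466202464 − 5000 = 943.466202464 TRY

943.47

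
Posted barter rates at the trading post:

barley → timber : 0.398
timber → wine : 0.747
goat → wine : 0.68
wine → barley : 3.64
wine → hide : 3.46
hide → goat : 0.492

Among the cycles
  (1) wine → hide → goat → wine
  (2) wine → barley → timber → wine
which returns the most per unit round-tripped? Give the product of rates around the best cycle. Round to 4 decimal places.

(1) 3.46 × 0.492 × 0.68 = 1.15758
(2) 3.64 × 0.398 × 0.747 = 1.08219
Highest is cycle (1) at 1.1576 (>1, arbitrage).

1.1576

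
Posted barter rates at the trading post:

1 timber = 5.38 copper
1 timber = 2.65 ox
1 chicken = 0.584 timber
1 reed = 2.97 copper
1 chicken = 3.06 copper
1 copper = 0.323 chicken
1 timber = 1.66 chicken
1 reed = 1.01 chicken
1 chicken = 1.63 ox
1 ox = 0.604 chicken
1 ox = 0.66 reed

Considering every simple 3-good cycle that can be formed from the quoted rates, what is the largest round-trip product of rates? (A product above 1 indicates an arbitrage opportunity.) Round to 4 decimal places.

ox→reed→chicken→ox: 0.66 × 1.01 × 1.63 = 1.08656
copper→chicken→timber→copper: 0.323 × 0.584 × 5.38 = 1.01484
ox→chicken→timber→ox: 0.604 × 0.584 × 2.65 = 0.93475
Maximum is ox→reed→chicken→ox at 1.0866; arbitrage exists.

1.0866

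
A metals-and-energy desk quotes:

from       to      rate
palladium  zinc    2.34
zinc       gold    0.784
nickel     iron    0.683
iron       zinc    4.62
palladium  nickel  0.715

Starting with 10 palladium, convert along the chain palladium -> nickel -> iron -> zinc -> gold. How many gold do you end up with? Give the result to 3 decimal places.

17.688

10 palladium × 0.715 = 7.15 nickel
7.15 nickel × 0.683 = 4.88345 iron
4.88345 iron × 4.62 = 22.561539 zinc
22.561539 zinc × 0.784 = 17.688246576 gold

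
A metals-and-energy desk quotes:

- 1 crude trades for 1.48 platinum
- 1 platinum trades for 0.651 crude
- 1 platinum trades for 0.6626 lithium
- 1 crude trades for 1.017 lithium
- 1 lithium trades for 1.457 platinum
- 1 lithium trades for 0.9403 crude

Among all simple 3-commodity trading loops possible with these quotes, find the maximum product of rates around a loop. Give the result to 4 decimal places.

0.9646

lithium→platinum→crude→lithium: 1.457 × 0.651 × 1.017 = 0.96463
lithium→crude→platinum→lithium: 0.9403 × 1.48 × 0.6626 = 0.92210
Maximum is lithium→platinum→crude→lithium at 0.9646; no arbitrage — every cycle loses value.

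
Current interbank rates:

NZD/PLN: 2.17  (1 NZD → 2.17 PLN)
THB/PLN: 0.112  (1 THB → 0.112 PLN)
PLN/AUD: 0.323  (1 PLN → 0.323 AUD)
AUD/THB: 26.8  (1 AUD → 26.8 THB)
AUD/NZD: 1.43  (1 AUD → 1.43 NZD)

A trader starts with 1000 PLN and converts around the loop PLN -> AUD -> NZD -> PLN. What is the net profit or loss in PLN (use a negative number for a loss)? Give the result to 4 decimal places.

2.3013

1000 PLN × 0.323 = 323 AUD
323 AUD × 1.43 = 461.89 NZD
461.89 NZD × 2.17 = 1002.3013 PLN
Net change: 1002.3013 − 1000 = 2.3013 PLN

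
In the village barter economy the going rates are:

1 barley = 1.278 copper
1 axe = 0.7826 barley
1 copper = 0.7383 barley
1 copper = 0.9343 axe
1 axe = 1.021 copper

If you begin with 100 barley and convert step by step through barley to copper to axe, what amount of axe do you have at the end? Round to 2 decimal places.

100 barley × 1.278 = 127.8 copper
127.8 copper × 0.9343 = 119.40354 axe

119.40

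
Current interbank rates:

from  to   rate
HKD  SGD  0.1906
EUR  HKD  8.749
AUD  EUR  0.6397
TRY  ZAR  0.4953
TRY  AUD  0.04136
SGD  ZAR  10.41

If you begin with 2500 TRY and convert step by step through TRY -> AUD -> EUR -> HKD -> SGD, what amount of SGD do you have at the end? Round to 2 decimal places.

2500 TRY × 0.04136 = 103.4 AUD
103.4 AUD × 0.6397 = 66.14498 EUR
66.14498 EUR × 8.749 = 578.70243002 HKD
578.70243002 HKD × 0.1906 = 110.300683161812 SGD

110.30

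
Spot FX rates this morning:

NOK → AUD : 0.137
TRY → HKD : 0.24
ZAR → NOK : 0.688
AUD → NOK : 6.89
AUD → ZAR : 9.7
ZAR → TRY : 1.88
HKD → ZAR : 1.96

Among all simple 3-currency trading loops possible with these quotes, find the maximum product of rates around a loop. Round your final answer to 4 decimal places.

0.9143

AUD→ZAR→NOK→AUD: 9.7 × 0.688 × 0.137 = 0.91428
HKD→ZAR→TRY→HKD: 1.96 × 1.88 × 0.24 = 0.88435
Maximum is AUD→ZAR→NOK→AUD at 0.9143; no arbitrage — every cycle loses value.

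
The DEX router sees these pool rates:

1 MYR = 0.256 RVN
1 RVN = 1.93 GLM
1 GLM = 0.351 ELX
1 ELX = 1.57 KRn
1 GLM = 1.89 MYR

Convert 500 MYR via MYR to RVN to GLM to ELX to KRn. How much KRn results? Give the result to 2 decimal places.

136.14

500 MYR × 0.256 = 128 RVN
128 RVN × 1.93 = 247.04 GLM
247.04 GLM × 0.351 = 86.71104 ELX
86.71104 ELX × 1.57 = 136.1363328 KRn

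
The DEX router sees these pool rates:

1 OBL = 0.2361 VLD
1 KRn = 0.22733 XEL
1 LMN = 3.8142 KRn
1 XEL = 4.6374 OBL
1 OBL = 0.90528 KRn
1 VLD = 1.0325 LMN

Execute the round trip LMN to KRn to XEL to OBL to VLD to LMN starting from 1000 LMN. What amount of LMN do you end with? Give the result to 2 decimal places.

980.21

1000 LMN × 3.8142 = 3814.2 KRn
3814.2 KRn × 0.22733 = 867.082086 XEL
867.082086 XEL × 4.6374 = 4021.0064656164 OBL
4021.0064656164 OBL × 0.2361 = 949.35962653203204 VLD
949.35962653203204 VLD × 1.0325 = 980.2138143943230813 LMN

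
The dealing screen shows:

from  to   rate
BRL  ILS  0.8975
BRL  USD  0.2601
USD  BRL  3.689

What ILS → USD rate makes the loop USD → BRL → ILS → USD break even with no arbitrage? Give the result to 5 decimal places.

0.30203

Known legs of the cycle: 3.689 × 0.8975 = 3.3108775
For no arbitrage the full-cycle product must be 1, so the missing rate is 1 / 3.3108775 ≈ 0.3020347.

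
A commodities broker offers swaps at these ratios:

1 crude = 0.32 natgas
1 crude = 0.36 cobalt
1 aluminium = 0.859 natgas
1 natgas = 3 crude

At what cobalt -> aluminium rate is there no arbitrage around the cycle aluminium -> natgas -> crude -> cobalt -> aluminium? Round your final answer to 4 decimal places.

1.0779

Known legs of the cycle: 0.859 × 3 × 0.36 = 0.92772
For no arbitrage the full-cycle product must be 1, so the missing rate is 1 / 0.92772 ≈ 1.077911.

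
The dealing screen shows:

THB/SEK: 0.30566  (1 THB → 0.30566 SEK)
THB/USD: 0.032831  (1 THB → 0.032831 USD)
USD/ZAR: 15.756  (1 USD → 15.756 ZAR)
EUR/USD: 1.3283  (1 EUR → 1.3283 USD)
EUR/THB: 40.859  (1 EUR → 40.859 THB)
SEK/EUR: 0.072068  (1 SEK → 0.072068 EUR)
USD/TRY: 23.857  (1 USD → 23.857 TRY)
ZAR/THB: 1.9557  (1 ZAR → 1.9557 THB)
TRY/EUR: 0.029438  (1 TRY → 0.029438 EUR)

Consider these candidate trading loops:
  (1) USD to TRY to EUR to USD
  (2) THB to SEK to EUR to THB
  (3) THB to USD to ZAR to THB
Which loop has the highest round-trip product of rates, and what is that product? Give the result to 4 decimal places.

1.0117

(1) 23.857 × 0.029438 × 1.3283 = 0.93287
(2) 0.30566 × 0.072068 × 40.859 = 0.90005
(3) 0.032831 × 15.756 × 1.9557 = 1.01165
Highest is cycle (3) at 1.0117 (>1, arbitrage).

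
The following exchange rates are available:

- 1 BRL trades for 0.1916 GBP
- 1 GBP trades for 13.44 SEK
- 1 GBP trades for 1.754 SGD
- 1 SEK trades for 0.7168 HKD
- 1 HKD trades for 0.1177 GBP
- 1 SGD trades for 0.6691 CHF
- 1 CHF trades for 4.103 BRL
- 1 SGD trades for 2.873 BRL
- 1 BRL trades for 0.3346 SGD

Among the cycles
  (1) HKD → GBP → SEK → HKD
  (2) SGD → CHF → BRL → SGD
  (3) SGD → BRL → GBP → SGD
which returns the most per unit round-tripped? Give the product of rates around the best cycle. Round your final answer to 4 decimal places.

1.1339

(1) 0.1177 × 13.44 × 0.7168 = 1.13390
(2) 0.6691 × 4.103 × 0.3346 = 0.91858
(3) 2.873 × 0.1916 × 1.754 = 0.96552
Highest is cycle (1) at 1.1339 (>1, arbitrage).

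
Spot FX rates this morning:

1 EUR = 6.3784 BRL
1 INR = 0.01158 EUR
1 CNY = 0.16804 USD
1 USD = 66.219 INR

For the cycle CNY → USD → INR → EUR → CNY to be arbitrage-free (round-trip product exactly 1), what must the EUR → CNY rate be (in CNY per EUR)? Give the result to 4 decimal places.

Known legs of the cycle: 0.16804 × 66.219 × 0.01158 = 0.1288557640008
For no arbitrage the full-cycle product must be 1, so the missing rate is 1 / 0.1288557640008 ≈ 7.760615.

7.7606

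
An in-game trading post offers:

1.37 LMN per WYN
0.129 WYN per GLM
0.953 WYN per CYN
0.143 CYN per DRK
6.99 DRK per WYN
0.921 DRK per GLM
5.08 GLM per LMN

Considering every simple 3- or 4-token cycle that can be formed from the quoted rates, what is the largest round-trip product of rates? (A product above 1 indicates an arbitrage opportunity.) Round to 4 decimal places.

0.9526

WYN→DRK→CYN→WYN: 6.99 × 0.143 × 0.953 = 0.95259
LMN→GLM→WYN→LMN: 5.08 × 0.129 × 1.37 = 0.89779
Maximum is WYN→DRK→CYN→WYN at 0.9526; no arbitrage — every cycle loses value.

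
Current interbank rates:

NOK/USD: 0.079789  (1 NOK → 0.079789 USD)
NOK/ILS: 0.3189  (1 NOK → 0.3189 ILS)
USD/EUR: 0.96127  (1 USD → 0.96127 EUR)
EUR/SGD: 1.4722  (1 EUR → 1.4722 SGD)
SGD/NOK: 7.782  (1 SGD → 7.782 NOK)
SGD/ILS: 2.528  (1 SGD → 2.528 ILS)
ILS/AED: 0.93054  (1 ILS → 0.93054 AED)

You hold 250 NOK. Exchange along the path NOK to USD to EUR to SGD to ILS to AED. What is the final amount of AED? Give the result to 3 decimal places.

66.406

250 NOK × 0.079789 = 19.94725 USD
19.94725 USD × 0.96127 = 19.1746930075 EUR
19.1746930075 EUR × 1.4722 = 28.2289830456415 SGD
28.2289830456415 SGD × 2.528 = 71.362869139381712 ILS
71.362869139381712 ILS × 0.93054 = 66.40600424896025828448 AED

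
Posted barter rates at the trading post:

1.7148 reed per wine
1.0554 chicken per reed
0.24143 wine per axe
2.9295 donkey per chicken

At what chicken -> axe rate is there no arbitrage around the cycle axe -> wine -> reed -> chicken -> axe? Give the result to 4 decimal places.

Known legs of the cycle: 0.24143 × 1.7148 × 1.0554 = 0.4369399946856
For no arbitrage the full-cycle product must be 1, so the missing rate is 1 / 0.4369399946856 ≈ 2.288644.

2.2886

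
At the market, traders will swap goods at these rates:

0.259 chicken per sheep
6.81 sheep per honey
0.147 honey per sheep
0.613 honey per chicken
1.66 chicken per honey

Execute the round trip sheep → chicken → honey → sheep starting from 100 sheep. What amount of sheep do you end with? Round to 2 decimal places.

100 sheep × 0.259 = 25.9 chicken
25.9 chicken × 0.613 = 15.8767 honey
15.8767 honey × 6.81 = 108.120327 sheep

108.12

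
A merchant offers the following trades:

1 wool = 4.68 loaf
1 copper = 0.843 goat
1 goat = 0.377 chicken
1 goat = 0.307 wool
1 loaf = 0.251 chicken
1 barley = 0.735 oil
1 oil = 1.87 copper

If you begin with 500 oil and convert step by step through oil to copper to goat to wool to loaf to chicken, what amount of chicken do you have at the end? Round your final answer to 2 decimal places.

500 oil × 1.87 = 935 copper
935 copper × 0.843 = 788.205 goat
788.205 goat × 0.307 = 241.978935 wool
241.978935 wool × 4.68 = 1132.4614158 loaf
1132.4614158 loaf × 0.251 = 284.2478153658 chicken

284.25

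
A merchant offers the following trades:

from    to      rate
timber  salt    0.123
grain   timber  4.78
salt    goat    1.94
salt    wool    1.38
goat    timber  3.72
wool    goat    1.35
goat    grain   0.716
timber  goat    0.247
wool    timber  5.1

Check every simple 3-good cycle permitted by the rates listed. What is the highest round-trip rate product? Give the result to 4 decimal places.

0.8877

salt→goat→timber→salt: 1.94 × 3.72 × 0.123 = 0.88767
salt→wool→timber→salt: 1.38 × 5.1 × 0.123 = 0.86567
goat→grain→timber→goat: 0.716 × 4.78 × 0.247 = 0.84535
Maximum is salt→goat→timber→salt at 0.8877; no arbitrage — every cycle loses value.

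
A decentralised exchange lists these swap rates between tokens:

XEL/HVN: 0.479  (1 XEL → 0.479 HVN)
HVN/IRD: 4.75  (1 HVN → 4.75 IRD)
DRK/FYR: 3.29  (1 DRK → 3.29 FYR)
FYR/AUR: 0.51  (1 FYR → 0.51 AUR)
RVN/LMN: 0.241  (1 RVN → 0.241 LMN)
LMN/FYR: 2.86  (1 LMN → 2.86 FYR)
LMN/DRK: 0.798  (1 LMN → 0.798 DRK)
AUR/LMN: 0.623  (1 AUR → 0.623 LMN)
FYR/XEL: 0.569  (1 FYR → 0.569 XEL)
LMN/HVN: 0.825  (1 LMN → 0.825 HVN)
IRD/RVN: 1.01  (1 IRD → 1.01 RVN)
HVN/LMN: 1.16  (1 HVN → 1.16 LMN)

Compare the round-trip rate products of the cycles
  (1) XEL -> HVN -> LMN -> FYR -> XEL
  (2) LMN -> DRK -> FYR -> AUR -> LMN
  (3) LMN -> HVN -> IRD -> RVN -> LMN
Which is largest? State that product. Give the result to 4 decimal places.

0.9539

(1) 0.479 × 1.16 × 2.86 × 0.569 = 0.90422
(2) 0.798 × 3.29 × 0.51 × 0.623 = 0.83417
(3) 0.825 × 4.75 × 1.01 × 0.241 = 0.95386
Highest is cycle (3) at 0.9539 (≤1, no arbitrage).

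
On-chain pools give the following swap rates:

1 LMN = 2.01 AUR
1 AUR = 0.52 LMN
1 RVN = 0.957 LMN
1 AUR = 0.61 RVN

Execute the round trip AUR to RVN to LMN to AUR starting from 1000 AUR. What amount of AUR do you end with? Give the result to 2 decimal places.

1173.38

1000 AUR × 0.61 = 610 RVN
610 RVN × 0.957 = 583.77 LMN
583.77 LMN × 2.01 = 1173.3777 AUR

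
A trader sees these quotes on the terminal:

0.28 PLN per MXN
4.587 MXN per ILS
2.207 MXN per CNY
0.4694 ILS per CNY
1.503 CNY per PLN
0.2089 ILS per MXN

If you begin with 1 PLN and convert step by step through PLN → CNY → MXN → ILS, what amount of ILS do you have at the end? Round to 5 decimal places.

0.69295

1 PLN × 1.503 = 1.503 CNY
1.503 CNY × 2.207 = 3.317121 MXN
3.317121 MXN × 0.2089 = 0.6929465769 ILS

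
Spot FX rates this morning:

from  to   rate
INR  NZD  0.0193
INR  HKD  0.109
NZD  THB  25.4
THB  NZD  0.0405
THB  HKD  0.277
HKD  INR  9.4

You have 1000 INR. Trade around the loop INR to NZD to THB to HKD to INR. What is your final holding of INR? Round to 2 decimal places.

1000 INR × 0.0193 = 19.3 NZD
19.3 NZD × 25.4 = 490.22 THB
490.22 THB × 0.277 = 135.79094 HKD
135.79094 HKD × 9.4 = 1276.434836 INR

1276.43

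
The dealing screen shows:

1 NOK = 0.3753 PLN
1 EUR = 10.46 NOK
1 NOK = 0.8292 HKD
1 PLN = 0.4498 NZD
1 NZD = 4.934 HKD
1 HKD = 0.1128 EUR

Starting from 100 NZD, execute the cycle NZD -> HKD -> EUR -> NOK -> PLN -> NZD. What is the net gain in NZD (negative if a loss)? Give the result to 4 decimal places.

100 NZD × 4.934 = 493.4 HKD
493.4 HKD × 0.1128 = 55.65552 EUR
55.65552 EUR × 10.46 = 582.1567392 NOK
582.1567392 NOK × 0.3753 = 218.48342422176 PLN
218.48342422176 PLN × 0.4498 = 98.273844214947648 NZD
Net change: 98.273844214947648 − 100 = -1.726155785052352 NZD

-1.7262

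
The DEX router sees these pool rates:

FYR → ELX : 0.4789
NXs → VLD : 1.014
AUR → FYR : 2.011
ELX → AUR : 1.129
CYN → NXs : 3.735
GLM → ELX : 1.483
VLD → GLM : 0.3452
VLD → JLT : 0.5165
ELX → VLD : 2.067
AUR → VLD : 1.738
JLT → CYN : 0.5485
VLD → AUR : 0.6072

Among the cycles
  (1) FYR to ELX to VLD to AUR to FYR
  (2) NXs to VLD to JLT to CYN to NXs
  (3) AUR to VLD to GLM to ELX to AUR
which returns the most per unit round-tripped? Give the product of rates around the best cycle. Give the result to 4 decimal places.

1.2087

(1) 0.4789 × 2.067 × 0.6072 × 2.011 = 1.20873
(2) 1.014 × 0.5165 × 0.5485 × 3.735 = 1.07294
(3) 1.738 × 0.3452 × 1.483 × 1.129 = 1.00451
Highest is cycle (1) at 1.2087 (>1, arbitrage).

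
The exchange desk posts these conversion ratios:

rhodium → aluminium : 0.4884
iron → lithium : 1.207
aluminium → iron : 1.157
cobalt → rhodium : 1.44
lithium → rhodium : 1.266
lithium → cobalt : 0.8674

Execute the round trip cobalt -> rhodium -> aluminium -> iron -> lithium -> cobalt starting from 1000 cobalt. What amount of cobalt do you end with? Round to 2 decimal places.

851.92

1000 cobalt × 1.44 = 1440 rhodium
1440 rhodium × 0.4884 = 703.296 aluminium
703.296 aluminium × 1.157 = 813.713472 iron
813.713472 iron × 1.207 = 982.152160704 lithium
982.152160704 lithium × 0.8674 = 851.9187841946496 cobalt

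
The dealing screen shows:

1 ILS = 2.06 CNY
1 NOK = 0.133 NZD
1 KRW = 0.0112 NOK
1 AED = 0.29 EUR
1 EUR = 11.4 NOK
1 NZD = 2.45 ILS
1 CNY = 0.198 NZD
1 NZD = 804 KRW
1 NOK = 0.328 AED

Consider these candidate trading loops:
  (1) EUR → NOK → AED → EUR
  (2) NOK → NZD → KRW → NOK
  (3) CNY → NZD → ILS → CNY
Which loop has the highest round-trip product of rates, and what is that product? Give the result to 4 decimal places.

(1) 11.4 × 0.328 × 0.29 = 1.08437
(2) 0.133 × 804 × 0.0112 = 1.19764
(3) 0.198 × 2.45 × 2.06 = 0.99931
Highest is cycle (2) at 1.1976 (>1, arbitrage).

1.1976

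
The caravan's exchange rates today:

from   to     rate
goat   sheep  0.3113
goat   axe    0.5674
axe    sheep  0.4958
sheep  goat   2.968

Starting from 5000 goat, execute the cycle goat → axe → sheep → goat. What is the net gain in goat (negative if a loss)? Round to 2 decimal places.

5000 goat × 0.5674 = 2837 axe
2837 axe × 0.4958 = 1406.5846 sheep
1406.5846 sheep × 2.968 = 4174.7430928 goat
Net change: 4174.7430928 − 5000 = -825.2569072 goat

-825.26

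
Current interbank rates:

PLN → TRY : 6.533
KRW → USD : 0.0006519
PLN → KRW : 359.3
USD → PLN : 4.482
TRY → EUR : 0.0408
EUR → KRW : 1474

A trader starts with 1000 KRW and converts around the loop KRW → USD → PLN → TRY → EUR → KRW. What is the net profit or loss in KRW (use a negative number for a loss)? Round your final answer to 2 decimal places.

147.95

1000 KRW × 0.0006519 = 0.6519 USD
0.6519 USD × 4.482 = 2.9218158 PLN
2.9218158 PLN × 6.533 = 19.0882226214 TRY
19.0882226214 TRY × 0.0408 = 0.77879948295312 EUR
0.77879948295312 EUR × 1474 = 1147.95043787289888 KRW
Net change: 1147.95043787289888 − 1000 = 147.95043787289888 KRW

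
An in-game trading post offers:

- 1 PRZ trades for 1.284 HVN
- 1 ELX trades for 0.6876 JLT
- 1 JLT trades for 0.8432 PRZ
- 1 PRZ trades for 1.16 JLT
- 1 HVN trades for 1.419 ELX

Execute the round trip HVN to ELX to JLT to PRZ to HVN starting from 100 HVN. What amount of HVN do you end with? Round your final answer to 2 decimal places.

100 HVN × 1.419 = 141.9 ELX
141.9 ELX × 0.6876 = 97.57044 JLT
97.57044 JLT × 0.8432 = 82.271395008 PRZ
82.271395008 PRZ × 1.284 = 105.636471190272 HVN

105.64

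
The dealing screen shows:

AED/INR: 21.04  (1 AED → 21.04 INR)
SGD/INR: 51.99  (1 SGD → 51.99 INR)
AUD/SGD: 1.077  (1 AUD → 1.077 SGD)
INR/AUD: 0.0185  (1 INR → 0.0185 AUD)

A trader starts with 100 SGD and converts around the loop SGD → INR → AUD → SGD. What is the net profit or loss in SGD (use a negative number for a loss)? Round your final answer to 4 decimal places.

3.5875

100 SGD × 51.99 = 5199 INR
5199 INR × 0.0185 = 96.1815 AUD
96.1815 AUD × 1.077 = 103.5874755 SGD
Net change: 103.5874755 − 100 = 3.5874755 SGD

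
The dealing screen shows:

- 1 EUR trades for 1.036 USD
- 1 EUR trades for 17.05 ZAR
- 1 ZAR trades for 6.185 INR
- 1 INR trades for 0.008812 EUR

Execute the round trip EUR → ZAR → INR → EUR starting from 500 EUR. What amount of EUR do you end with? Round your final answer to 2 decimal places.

500 EUR × 17.05 = 8525 ZAR
8525 ZAR × 6.185 = 52727.125 INR
52727.125 INR × 0.008812 = 464.6314255 EUR

464.63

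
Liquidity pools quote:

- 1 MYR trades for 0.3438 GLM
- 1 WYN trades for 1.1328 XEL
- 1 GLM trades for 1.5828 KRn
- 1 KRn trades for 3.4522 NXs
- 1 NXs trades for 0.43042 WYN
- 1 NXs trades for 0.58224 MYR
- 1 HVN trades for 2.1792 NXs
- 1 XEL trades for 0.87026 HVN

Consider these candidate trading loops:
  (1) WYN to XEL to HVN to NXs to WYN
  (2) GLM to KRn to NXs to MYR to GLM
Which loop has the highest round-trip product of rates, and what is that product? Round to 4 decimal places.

1.0938

(1) 1.1328 × 0.87026 × 2.1792 × 0.43042 = 0.92468
(2) 1.5828 × 3.4522 × 0.58224 × 0.3438 = 1.09378
Highest is cycle (2) at 1.0938 (>1, arbitrage).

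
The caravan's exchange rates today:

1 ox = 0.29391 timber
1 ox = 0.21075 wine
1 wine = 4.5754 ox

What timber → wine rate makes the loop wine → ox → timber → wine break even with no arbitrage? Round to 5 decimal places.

0.74363

Known legs of the cycle: 4.5754 × 0.29391 = 1.344755814
For no arbitrage the full-cycle product must be 1, so the missing rate is 1 / 1.344755814 ≈ 0.7436294.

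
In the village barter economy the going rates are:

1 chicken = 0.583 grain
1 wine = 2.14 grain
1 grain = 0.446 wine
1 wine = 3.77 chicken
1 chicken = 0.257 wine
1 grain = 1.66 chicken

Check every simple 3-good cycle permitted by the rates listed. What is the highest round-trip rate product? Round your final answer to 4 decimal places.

chicken→grain→wine→chicken: 0.583 × 0.446 × 3.77 = 0.98027
chicken→wine→grain→chicken: 0.257 × 2.14 × 1.66 = 0.91297
Maximum is chicken→grain→wine→chicken at 0.9803; no arbitrage — every cycle loses value.

0.9803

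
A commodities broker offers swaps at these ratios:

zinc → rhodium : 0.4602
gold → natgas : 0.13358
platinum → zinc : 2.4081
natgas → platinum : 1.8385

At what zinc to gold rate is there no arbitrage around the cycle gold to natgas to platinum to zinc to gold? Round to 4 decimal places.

1.6909

Known legs of the cycle: 0.13358 × 1.8385 × 2.4081 = 0.591397645323
For no arbitrage the full-cycle product must be 1, so the missing rate is 1 / 0.591397645323 ≈ 1.690910.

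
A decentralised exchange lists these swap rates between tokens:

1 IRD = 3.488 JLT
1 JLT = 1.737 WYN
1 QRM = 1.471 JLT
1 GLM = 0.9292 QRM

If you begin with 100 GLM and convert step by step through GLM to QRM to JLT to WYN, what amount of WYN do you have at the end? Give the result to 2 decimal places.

237.42

100 GLM × 0.9292 = 92.92 QRM
92.92 QRM × 1.471 = 136.68532 JLT
136.68532 JLT × 1.737 = 237.42240084 WYN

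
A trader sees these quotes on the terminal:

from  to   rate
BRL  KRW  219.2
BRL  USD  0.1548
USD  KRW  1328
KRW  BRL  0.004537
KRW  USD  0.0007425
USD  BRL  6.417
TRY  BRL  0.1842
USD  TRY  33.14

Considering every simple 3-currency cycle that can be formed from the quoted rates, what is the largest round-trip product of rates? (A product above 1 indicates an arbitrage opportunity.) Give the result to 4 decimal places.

1.0444

BRL→KRW→USD→BRL: 219.2 × 0.0007425 × 6.417 = 1.04441
BRL→USD→TRY→BRL: 0.1548 × 33.14 × 0.1842 = 0.94496
BRL→USD→KRW→BRL: 0.1548 × 1328 × 0.004537 = 0.93269
Maximum is BRL→KRW→USD→BRL at 1.0444; arbitrage exists.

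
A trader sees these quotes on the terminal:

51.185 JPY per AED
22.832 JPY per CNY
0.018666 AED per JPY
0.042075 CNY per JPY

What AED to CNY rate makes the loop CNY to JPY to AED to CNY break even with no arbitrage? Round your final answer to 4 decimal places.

2.3464

Known legs of the cycle: 22.832 × 0.018666 = 0.426182112
For no arbitrage the full-cycle product must be 1, so the missing rate is 1 / 0.426182112 ≈ 2.346415.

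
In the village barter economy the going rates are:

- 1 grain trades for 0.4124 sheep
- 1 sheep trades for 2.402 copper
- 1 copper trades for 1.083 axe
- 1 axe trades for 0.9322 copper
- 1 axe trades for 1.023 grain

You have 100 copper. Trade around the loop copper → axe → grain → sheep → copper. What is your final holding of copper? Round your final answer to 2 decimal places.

100 copper × 1.083 = 108.3 axe
108.3 axe × 1.023 = 110.7909 grain
110.7909 grain × 0.4124 = 45.69016716 sheep
45.69016716 sheep × 2.402 = 109.74778151832 copper

109.75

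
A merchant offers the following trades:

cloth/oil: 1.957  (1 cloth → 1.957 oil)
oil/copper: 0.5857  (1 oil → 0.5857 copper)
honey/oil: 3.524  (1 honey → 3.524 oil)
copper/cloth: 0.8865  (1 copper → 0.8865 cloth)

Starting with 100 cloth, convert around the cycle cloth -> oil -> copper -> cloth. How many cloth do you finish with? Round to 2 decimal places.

100 cloth × 1.957 = 195.7 oil
195.7 oil × 0.5857 = 114.62149 copper
114.62149 copper × 0.8865 = 101.611950885 cloth

101.61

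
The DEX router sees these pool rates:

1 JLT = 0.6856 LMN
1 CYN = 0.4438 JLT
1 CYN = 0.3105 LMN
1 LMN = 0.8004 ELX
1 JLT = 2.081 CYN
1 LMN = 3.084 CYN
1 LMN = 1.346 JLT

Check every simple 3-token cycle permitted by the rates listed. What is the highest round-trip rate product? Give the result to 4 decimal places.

0.9384

LMN→CYN→JLT→LMN: 3.084 × 0.4438 × 0.6856 = 0.93837
LMN→JLT→CYN→LMN: 1.346 × 2.081 × 0.3105 = 0.86972
Maximum is LMN→CYN→JLT→LMN at 0.9384; no arbitrage — every cycle loses value.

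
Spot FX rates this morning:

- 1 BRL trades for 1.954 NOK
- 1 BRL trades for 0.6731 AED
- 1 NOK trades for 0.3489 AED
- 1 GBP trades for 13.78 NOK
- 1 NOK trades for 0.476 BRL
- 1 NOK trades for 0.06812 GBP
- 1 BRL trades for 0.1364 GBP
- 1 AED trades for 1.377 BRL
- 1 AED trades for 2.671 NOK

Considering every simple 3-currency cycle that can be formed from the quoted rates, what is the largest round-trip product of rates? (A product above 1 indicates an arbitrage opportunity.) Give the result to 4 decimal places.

AED→BRL→NOK→AED: 1.377 × 1.954 × 0.3489 = 0.93877
GBP→NOK→BRL→GBP: 13.78 × 0.476 × 0.1364 = 0.89469
AED→NOK→BRL→AED: 2.671 × 0.476 × 0.6731 = 0.85578
Maximum is AED→BRL→NOK→AED at 0.9388; no arbitrage — every cycle loses value.

0.9388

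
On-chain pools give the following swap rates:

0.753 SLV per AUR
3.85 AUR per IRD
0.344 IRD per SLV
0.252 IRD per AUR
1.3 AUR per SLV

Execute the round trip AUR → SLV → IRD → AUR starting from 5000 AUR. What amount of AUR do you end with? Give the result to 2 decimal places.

4986.37

5000 AUR × 0.753 = 3765 SLV
3765 SLV × 0.344 = 1295.16 IRD
1295.16 IRD × 3.85 = 4986.366 AUR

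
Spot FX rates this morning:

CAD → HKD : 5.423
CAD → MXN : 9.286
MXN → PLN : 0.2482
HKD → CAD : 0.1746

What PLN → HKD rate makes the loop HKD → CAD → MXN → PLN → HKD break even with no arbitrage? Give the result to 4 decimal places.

Known legs of the cycle: 0.1746 × 9.286 × 0.2482 = 0.40241549592
For no arbitrage the full-cycle product must be 1, so the missing rate is 1 / 0.40241549592 ≈ 2.484994.

2.4850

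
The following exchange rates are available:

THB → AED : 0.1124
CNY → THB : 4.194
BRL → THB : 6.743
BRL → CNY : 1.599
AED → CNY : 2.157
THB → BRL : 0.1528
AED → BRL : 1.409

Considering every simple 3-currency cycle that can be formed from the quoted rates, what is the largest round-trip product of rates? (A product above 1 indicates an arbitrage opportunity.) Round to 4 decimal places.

THB→AED→BRL→THB: 0.1124 × 1.409 × 6.743 = 1.06790
THB→BRL→CNY→THB: 0.1528 × 1.599 × 4.194 = 1.02471
THB→AED→CNY→THB: 0.1124 × 2.157 × 4.194 = 1.01682
Maximum is THB→AED→BRL→THB at 1.0679; arbitrage exists.

1.0679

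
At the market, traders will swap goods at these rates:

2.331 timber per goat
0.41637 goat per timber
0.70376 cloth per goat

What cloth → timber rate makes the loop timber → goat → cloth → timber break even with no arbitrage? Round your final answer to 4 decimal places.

Known legs of the cycle: 0.41637 × 0.70376 = 0.2930245512
For no arbitrage the full-cycle product must be 1, so the missing rate is 1 / 0.2930245512 ≈ 3.412683.

3.4127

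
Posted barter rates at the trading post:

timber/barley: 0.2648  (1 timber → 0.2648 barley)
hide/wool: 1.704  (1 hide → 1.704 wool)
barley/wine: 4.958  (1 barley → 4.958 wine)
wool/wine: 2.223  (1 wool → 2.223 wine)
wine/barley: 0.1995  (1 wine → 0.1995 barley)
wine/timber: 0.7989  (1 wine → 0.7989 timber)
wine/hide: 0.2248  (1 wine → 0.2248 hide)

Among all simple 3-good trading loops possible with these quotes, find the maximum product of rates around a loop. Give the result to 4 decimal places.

1.0489

wine→timber→barley→wine: 0.7989 × 0.2648 × 4.958 = 1.04886
wine→hide→wool→wine: 0.2248 × 1.704 × 2.223 = 0.85154
Maximum is wine→timber→barley→wine at 1.0489; arbitrage exists.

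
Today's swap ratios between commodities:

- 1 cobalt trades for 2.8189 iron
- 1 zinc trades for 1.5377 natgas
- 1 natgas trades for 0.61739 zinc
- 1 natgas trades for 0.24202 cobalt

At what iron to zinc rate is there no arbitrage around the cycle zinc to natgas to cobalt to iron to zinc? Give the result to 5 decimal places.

0.95323

Known legs of the cycle: 1.5377 × 0.24202 × 2.8189 = 1.0490653447106
For no arbitrage the full-cycle product must be 1, so the missing rate is 1 / 1.0490653447106 ≈ 0.9532295.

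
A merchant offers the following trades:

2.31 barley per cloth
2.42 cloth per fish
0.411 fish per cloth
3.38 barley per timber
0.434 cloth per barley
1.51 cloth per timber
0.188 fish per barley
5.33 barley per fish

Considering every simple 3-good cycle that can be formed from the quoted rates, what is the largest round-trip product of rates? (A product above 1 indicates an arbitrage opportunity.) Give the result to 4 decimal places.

1.0510

fish→cloth→barley→fish: 2.42 × 2.31 × 0.188 = 1.05096
fish→barley→cloth→fish: 5.33 × 0.434 × 0.411 = 0.95073
Maximum is fish→cloth→barley→fish at 1.0510; arbitrage exists.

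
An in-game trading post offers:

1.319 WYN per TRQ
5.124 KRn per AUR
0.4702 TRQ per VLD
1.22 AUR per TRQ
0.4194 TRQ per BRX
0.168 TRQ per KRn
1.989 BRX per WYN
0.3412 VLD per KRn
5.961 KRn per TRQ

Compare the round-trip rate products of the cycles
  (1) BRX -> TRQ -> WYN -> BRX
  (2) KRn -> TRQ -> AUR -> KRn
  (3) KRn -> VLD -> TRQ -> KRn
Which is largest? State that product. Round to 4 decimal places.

(1) 0.4194 × 1.319 × 1.989 = 1.10029
(2) 0.168 × 1.22 × 5.124 = 1.05022
(3) 0.3412 × 0.4702 × 5.961 = 0.95634
Highest is cycle (1) at 1.1003 (>1, arbitrage).

1.1003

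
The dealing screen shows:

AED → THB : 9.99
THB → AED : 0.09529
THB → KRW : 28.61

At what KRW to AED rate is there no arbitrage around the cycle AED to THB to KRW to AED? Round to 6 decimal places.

Known legs of the cycle: 9.99 × 28.61 = 285.8139
For no arbitrage the full-cycle product must be 1, so the missing rate is 1 / 285.8139 ≈ 0.00349878.

0.003499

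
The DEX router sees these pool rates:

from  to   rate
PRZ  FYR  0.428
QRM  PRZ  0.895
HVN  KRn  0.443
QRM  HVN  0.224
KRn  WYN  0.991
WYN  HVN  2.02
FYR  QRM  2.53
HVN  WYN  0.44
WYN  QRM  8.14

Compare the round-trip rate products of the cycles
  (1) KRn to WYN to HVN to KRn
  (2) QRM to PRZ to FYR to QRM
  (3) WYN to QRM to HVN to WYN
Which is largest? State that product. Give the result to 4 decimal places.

0.9691

(1) 0.991 × 2.02 × 0.443 = 0.88681
(2) 0.895 × 0.428 × 2.53 = 0.96914
(3) 8.14 × 0.224 × 0.44 = 0.80228
Highest is cycle (2) at 0.9691 (≤1, no arbitrage).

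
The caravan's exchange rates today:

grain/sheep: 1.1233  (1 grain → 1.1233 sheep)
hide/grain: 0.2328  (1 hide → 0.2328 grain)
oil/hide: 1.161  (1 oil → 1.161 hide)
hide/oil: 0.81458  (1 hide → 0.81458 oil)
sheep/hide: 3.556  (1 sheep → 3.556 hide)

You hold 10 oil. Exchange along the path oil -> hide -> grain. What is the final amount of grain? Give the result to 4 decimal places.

10 oil × 1.161 = 11.61 hide
11.61 hide × 0.2328 = 2.702808 grain

2.7028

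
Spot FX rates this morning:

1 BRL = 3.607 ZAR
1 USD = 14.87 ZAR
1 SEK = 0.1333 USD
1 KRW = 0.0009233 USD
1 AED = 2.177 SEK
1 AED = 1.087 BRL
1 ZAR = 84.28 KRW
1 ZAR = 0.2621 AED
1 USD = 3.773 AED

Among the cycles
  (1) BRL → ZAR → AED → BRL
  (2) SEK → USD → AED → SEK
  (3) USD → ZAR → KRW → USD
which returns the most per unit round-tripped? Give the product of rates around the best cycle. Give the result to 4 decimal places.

1.1571

(1) 3.607 × 0.2621 × 1.087 = 1.02764
(2) 0.1333 × 3.773 × 2.177 = 1.09490
(3) 14.87 × 84.28 × 0.0009233 = 1.15712
Highest is cycle (3) at 1.1571 (>1, arbitrage).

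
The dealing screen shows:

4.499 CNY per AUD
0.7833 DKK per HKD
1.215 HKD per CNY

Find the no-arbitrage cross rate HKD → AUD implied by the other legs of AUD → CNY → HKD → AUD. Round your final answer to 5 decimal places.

Known legs of the cycle: 4.499 × 1.215 = 5.466285
For no arbitrage the full-cycle product must be 1, so the missing rate is 1 / 5.466285 ≈ 0.1829396.

0.18294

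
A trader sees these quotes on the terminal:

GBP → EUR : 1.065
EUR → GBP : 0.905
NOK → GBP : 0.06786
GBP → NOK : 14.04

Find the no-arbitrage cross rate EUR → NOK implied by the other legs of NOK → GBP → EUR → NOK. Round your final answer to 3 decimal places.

13.837

Known legs of the cycle: 0.06786 × 1.065 = 0.0722709
For no arbitrage the full-cycle product must be 1, so the missing rate is 1 / 0.0722709 ≈ 13.83683.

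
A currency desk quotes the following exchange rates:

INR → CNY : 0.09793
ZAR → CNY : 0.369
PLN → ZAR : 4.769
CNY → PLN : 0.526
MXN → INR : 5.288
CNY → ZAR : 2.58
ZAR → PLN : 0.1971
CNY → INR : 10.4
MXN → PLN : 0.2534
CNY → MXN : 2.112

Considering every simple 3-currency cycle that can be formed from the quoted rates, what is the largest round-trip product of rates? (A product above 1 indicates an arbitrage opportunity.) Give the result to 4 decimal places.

1.0937

CNY→MXN→INR→CNY: 2.112 × 5.288 × 0.09793 = 1.09371
CNY→PLN→ZAR→CNY: 0.526 × 4.769 × 0.369 = 0.92563
Maximum is CNY→MXN→INR→CNY at 1.0937; arbitrage exists.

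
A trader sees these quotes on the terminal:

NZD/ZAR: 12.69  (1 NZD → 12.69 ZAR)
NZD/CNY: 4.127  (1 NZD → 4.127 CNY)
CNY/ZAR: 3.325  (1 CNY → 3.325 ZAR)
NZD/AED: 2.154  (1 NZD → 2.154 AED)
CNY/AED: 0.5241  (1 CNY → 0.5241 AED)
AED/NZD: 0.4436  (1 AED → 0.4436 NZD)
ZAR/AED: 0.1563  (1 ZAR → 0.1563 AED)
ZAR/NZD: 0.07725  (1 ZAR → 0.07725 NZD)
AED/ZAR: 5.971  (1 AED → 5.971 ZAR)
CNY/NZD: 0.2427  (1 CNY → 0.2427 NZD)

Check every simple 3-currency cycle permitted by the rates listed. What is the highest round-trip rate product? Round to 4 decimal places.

ZAR→NZD→CNY→ZAR: 0.07725 × 4.127 × 3.325 = 1.06005
ZAR→NZD→AED→ZAR: 0.07725 × 2.154 × 5.971 = 0.99355
CNY→AED→NZD→CNY: 0.5241 × 0.4436 × 4.127 = 0.95949
ZAR→AED→NZD→ZAR: 0.1563 × 0.4436 × 12.69 = 0.87986
Maximum is ZAR→NZD→CNY→ZAR at 1.0600; arbitrage exists.

1.0600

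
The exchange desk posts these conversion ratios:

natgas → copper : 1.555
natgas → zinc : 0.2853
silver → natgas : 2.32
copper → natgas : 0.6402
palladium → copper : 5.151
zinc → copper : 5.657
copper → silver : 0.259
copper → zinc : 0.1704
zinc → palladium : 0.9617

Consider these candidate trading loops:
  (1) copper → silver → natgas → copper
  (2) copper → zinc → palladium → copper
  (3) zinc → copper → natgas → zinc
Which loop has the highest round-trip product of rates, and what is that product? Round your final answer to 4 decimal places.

(1) 0.259 × 2.32 × 1.555 = 0.93437
(2) 0.1704 × 0.9617 × 5.151 = 0.84411
(3) 5.657 × 0.6402 × 0.2853 = 1.03325
Highest is cycle (3) at 1.0332 (>1, arbitrage).

1.0332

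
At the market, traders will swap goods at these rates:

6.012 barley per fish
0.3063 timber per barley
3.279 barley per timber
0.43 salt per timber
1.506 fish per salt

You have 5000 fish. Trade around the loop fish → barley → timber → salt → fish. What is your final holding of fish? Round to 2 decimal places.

5962.51

5000 fish × 6.012 = 30060 barley
30060 barley × 0.3063 = 9207.378 timber
9207.378 timber × 0.43 = 3959.17254 salt
3959.17254 salt × 1.506 = 5962.51384524 fish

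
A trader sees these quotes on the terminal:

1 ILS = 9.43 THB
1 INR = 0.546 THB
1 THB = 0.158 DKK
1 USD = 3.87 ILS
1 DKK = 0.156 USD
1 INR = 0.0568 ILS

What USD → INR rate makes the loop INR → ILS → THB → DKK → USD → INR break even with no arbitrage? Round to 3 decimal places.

75.746

Known legs of the cycle: 0.0568 × 9.43 × 0.158 × 0.156 = 0.013202060352
For no arbitrage the full-cycle product must be 1, so the missing rate is 1 / 0.013202060352 ≈ 75.74575.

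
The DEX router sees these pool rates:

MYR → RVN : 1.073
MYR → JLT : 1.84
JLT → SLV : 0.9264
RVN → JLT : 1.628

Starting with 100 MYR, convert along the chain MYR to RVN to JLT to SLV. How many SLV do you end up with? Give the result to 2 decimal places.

100 MYR × 1.073 = 107.3 RVN
107.3 RVN × 1.628 = 174.6844 JLT
174.6844 JLT × 0.9264 = 161.82762816 SLV

161.83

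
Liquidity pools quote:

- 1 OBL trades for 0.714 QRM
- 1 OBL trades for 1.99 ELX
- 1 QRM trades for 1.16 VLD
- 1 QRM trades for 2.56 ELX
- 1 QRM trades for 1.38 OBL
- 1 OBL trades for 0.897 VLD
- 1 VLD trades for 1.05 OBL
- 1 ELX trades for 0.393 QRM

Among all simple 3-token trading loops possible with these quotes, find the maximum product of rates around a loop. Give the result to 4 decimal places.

1.0793

ELX→QRM→OBL→ELX: 0.393 × 1.38 × 1.99 = 1.07926
QRM→VLD→OBL→QRM: 1.16 × 1.05 × 0.714 = 0.86965
Maximum is ELX→QRM→OBL→ELX at 1.0793; arbitrage exists.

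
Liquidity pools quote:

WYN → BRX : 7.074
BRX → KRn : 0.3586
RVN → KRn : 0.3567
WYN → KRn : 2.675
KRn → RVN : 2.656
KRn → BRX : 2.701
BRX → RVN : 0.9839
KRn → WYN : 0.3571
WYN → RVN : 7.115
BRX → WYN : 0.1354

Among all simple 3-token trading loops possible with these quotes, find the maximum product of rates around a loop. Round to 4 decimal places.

BRX→WYN→KRn→BRX: 0.1354 × 2.675 × 2.701 = 0.97829
RVN→KRn→BRX→RVN: 0.3567 × 2.701 × 0.9839 = 0.94794
RVN→KRn→WYN→RVN: 0.3567 × 0.3571 × 7.115 = 0.90629
BRX→KRn→WYN→BRX: 0.3586 × 0.3571 × 7.074 = 0.90587
Maximum is BRX→WYN→KRn→BRX at 0.9783; no arbitrage — every cycle loses value.

0.9783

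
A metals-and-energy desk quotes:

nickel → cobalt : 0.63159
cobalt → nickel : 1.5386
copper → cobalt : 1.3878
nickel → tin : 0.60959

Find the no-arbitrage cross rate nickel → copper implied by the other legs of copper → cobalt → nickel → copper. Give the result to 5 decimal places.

Known legs of the cycle: 1.3878 × 1.5386 = 2.13526908
For no arbitrage the full-cycle product must be 1, so the missing rate is 1 / 2.13526908 ≈ 0.4683251.

0.46833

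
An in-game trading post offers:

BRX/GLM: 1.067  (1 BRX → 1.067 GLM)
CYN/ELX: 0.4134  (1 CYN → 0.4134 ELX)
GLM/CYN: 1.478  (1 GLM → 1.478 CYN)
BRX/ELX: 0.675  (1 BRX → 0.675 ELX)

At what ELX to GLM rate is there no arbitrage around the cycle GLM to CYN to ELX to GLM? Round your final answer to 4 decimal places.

Known legs of the cycle: 1.478 × 0.4134 = 0.6110052
For no arbitrage the full-cycle product must be 1, so the missing rate is 1 / 0.6110052 ≈ 1.636647.

1.6366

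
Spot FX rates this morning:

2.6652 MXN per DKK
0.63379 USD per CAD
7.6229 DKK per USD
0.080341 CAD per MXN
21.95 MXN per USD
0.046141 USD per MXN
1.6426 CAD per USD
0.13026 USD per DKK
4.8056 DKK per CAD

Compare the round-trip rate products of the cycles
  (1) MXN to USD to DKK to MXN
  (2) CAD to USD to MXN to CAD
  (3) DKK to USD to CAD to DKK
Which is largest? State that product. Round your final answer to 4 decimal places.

1.1177

(1) 0.046141 × 7.6229 × 2.6652 = 0.93743
(2) 0.63379 × 21.95 × 0.080341 = 1.11768
(3) 0.13026 × 1.6426 × 4.8056 = 1.02823
Highest is cycle (2) at 1.1177 (>1, arbitrage).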